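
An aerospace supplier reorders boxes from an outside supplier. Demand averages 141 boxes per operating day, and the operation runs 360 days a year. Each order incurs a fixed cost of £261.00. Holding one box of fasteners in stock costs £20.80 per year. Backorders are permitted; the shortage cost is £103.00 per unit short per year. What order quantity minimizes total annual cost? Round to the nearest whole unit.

Annual demand D = 141 × 360 = 50,760.
With planned backorders, Q* = √(2DS/H) · √((H+B)/B).
√(2DS/H) = √(2 × 50,760 × 261 / 20.8) = 1128.663.
√((H+B)/B) = √((20.8+103)/103) = 1.0963.
Q* ≈ 1237.389.

Q* ≈ 1,237 boxes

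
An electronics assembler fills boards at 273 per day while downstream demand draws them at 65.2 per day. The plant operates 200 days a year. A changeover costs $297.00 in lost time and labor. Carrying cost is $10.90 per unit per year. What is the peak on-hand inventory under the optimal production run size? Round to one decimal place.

Annual demand D = 65.2 × 200 = 13,040.
Production build-up factor (1 − d/p) = 1 − 65.2/273 = 0.7612.
Q* = √(2DS / (H(1 − d/p))) = √(2 × 13,040 × 297 / (10.9 × 0.7612)).
= √(7,745,760 / 8.2968) ≈ 966.223.
Maximum inventory = Q*(1 − d/p) = 966.223 × 0.7612 ≈ 735.462.

I_max ≈ 735.5 boards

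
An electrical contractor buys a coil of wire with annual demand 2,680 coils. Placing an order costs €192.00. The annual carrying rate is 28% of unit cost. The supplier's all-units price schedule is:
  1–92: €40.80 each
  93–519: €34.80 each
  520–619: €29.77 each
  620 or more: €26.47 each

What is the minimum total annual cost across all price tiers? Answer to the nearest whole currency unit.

Holding cost per unit per year at price C is H = 0.28·C.
Candidates are each tier's EOQ (if it falls in that tier) and each price-break quantity.
Tier 1 (€40.80): EOQ = 300.1 exceeds tier's upper bound 92, so this tier is dominated.
EOQ at €34.80 = 325.0 (feasible in tier 2): TC = 2,680×€34.80 + (2,680/325.0)×192 + (325.0/2)×0.28×€34.80 = €96,430.66.
EOQ at €29.77 = 351.4 < 520, so use break Q=520: TC = 2,680×€29.77 + (2,680/520.0)×192 + (520.0/2)×0.28×€29.77 = €82,940.39.
EOQ at €26.47 = 372.6 < 620, so use break Q=620: TC = 2,680×€26.47 + (2,680/620.0)×192 + (620.0/2)×0.28×€26.47 = €74,067.13.
Lowest total cost among the candidates is at Q = 620.0.

TC* ≈ €74,067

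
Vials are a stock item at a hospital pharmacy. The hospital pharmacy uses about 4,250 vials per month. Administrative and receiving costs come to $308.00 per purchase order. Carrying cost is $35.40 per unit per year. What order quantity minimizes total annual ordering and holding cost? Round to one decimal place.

Q* ≈ 942.0 vials

Annual demand D = 4,250 × 12 = 51,000.
EOQ = √(2DS / H) = √(2 × 51,000 × 308 / 35.4).
= √(31,416,000 / 35.4) = √887,457.6271 ≈ 942.050.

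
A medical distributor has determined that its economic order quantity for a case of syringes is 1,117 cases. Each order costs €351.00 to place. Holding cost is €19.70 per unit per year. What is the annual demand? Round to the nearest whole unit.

Squaring Q* = √(2DS/H) gives Q*² = 2DS/H.
From Q* = √(2DS/H): D = Q*²H / (2S) = 1,117² × 19.7 / (2 × 351) = 35013.495.

D ≈ 35,013 cases per year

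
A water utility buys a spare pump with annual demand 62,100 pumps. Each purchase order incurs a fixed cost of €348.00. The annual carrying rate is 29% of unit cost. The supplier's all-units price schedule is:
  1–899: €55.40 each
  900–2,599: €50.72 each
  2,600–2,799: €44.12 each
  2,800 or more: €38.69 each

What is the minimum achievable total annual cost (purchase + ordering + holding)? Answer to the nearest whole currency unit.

Holding cost per unit per year at price C is H = 0.29·C.
Candidates are each tier's EOQ (if it falls in that tier) and each price-break quantity.
Tier 1 (€55.40): EOQ = 1640.2 exceeds tier's upper bound 899, so this tier is dominated.
EOQ at €50.72 = 1714.2 (feasible in tier 2): TC = 62,100×€50.72 + (62,100/1714.2)×348 + (1714.2/2)×0.29×€50.72 = €3,174,925.84.
EOQ at €44.12 = 1837.9 < 2600, so use break Q=2600: TC = 62,100×€44.12 + (62,100/2600.0)×348 + (2600.0/2)×0.29×€44.12 = €2,764,797.09.
EOQ at €38.69 = 1962.7 < 2800, so use break Q=2800: TC = 62,100×€38.69 + (62,100/2800.0)×348 + (2800.0/2)×0.29×€38.69 = €2,426,075.28.
Lowest total cost among the candidates is at Q = 2800.0.

TC* ≈ €2,426,075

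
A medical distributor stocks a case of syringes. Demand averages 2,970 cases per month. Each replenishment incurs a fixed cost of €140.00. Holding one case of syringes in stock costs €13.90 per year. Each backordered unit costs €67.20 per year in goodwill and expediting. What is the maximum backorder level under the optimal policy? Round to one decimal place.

Annual demand D = 2,970 × 12 = 35,640.
With planned backorders, Q* = √(2DS/H) · √((H+B)/B).
√(2DS/H) = √(2 × 35,640 × 140 / 13.9) = 847.306.
√((H+B)/B) = √((13.9+67.2)/67.2) = 1.0986.
Q* ≈ 930.821.
S* = Q* · H/(H+B) = 930.821 × 13.9/81.1 ≈ 159.537.

S* ≈ 159.5 cases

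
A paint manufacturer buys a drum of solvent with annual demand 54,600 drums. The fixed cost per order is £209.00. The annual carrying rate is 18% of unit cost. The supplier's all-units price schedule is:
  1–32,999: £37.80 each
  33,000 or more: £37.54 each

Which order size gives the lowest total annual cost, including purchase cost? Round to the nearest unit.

Holding cost per unit per year at price C is H = 0.18·C.
Candidates are each tier's EOQ (if it falls in that tier) and each price-break quantity.
EOQ at £37.80 = 1831.5 (feasible in tier 1): TC = 54,600×£37.80 + (54,600/1831.5)×209 + (1831.5/2)×0.18×£37.80 = £2,076,341.39.
EOQ at £37.54 = 1837.8 < 33000, so use break Q=33000: TC = 54,600×£37.54 + (54,600/33000.0)×209 + (33000.0/2)×0.18×£37.54 = £2,161,523.60.
Lowest total cost is £2,076,341.39 at Q = 1831.5.

Q* ≈ 1,831 drums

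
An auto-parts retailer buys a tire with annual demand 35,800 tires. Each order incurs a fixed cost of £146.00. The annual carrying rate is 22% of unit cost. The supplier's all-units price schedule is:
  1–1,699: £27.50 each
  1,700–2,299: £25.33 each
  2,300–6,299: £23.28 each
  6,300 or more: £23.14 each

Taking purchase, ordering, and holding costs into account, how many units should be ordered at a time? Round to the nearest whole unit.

Q* ≈ 2,300 tires

Holding cost per unit per year at price C is H = 0.22·C.
For each price level, check whether its EOQ is feasible; otherwise the best quantity at that price is the breakpoint.
EOQ at £27.50 = 1314.5 (feasible in tier 1): TC = 35,800×£27.50 + (35,800/1314.5)×146 + (1314.5/2)×0.22×£27.50 = £992,452.63.
EOQ at £25.33 = 1369.6 < 1700, so use break Q=1700: TC = 35,800×£25.33 + (35,800/1700.0)×146 + (1700.0/2)×0.22×£25.33 = £914,625.30.
EOQ at £23.28 = 1428.7 < 2300, so use break Q=2300: TC = 35,800×£23.28 + (35,800/2300.0)×146 + (2300.0/2)×0.22×£23.28 = £841,586.36.
EOQ at £23.14 = 1433.0 < 6300, so use break Q=6300: TC = 35,800×£23.14 + (35,800/6300.0)×146 + (6300.0/2)×0.22×£23.14 = £845,277.67.
Lowest total cost is £841,586.36 at Q = 2300.0.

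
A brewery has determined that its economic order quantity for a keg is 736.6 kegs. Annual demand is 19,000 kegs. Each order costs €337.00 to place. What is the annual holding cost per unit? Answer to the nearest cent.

H ≈ €23.60

Squaring Q* = √(2DS/H) gives Q*² = 2DS/H.
From Q* = √(2DS/H): H = 2DS / Q*² = 2 × 19,000 × 337 / 736.6² = 23.6021.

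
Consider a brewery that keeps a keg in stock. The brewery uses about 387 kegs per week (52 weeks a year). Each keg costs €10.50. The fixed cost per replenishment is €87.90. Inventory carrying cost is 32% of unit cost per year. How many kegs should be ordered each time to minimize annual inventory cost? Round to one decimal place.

Q* ≈ 1,026.1 kegs

Annual demand D = 387 × 52 = 20,124.
Holding cost H = 0.32 × €10.50 = €3.3600 per unit per year.
EOQ = √(2DS / H) = √(2 × 20,124 × 87.9 / 3.36).
= √(3,537,799.2 / 3.36) = √1,052,916.4286 ≈ 1026.117.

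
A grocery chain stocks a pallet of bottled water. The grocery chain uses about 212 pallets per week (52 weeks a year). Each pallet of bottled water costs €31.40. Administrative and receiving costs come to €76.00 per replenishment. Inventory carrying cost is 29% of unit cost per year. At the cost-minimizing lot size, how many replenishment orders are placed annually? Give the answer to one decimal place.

Annual demand D = 212 × 52 = 11,024.
Holding cost H = 0.29 × €31.40 = €9.1060 per unit per year.
Q* = √(2DS/H) = √(2 × 11,024 × 76 / 9.106) ≈ 428.97.
Orders per year = D / Q* = 11,024 / 428.97 ≈ 25.699.

N ≈ 25.7 orders per year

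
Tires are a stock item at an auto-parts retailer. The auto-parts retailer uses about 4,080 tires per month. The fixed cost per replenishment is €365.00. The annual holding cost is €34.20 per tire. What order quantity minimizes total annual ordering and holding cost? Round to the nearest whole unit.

Q* ≈ 1,022 tires

Annual demand D = 4,080 × 12 = 48,960.
EOQ = √(2DS / H) = √(2 × 48,960 × 365 / 34.2).
= √(35,740,800 / 34.2) = √1,045,052.6316 ≈ 1022.278.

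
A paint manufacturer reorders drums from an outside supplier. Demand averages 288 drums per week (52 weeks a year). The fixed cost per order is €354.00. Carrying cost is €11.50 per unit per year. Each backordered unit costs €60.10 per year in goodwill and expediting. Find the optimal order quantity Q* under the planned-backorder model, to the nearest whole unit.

Q* ≈ 1,048 drums

Annual demand D = 288 × 52 = 14,976.
With planned backorders, Q* = √(2DS/H) · √((H+B)/B).
√(2DS/H) = √(2 × 14,976 × 354 / 11.5) = 960.209.
√((H+B)/B) = √((11.5+60.1)/60.1) = 1.0915.
Q* ≈ 1048.057.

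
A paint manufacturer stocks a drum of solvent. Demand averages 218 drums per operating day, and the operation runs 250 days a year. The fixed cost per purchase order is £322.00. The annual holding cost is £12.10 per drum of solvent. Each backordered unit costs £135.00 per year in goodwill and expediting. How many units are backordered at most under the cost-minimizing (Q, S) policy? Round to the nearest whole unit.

S* ≈ 146 drums

Annual demand D = 218 × 250 = 54,500.
With planned backorders, Q* = √(2DS/H) · √((H+B)/B).
√(2DS/H) = √(2 × 54,500 × 322 / 12.1) = 1703.133.
√((H+B)/B) = √((12.1+135)/135) = 1.0439.
Q* ≈ 1777.821.
S* = Q* · H/(H+B) = 1777.821 × 12.1/147.1 ≈ 146.238.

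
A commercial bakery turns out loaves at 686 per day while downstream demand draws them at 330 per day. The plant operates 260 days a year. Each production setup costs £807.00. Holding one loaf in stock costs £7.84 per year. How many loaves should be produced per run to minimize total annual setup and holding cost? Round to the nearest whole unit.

Q* ≈ 5,834 loaves

Annual demand D = 330 × 260 = 85,800.
Production build-up factor (1 − d/p) = 1 − 330/686 = 0.5190.
Q* = √(2DS / (H(1 − d/p))) = √(2 × 85,800 × 807 / (7.84 × 0.5190)).
= √(138,481,200 / 4.0686) ≈ 5834.108.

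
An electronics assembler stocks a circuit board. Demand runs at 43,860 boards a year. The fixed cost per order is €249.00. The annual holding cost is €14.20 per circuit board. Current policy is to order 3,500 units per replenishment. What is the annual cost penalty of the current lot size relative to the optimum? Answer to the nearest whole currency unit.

Extra cost ≈ €10,359 per year

EOQ = √(2DS/H) = √(2 × 43,860 × 249 / 14.2) ≈ 1240.24.
Cost at Q* = (D/Q*)S + (Q*/2)H = √(2DSH) ≈ €17,611.37.
Cost at Q = 3,500: (43,860/3,500)×249 + (3,500/2)×14.2 = €3,120.33 + €24,850.00 = €27,970.33.
Excess = €27,970.33 − €17,611.37 = €10,358.96.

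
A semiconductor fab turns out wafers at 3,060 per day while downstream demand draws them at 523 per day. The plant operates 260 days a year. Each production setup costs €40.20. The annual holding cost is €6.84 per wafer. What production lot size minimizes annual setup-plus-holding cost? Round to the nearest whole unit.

Annual demand D = 523 × 260 = 135,980.
Production build-up factor (1 − d/p) = 1 − 523/3,060 = 0.8291.
Q* = √(2DS / (H(1 − d/p))) = √(2 × 135,980 × 40.2 / (6.84 × 0.8291)).
= √(10,932,792 / 5.6709) ≈ 1388.475.

Q* ≈ 1,388 wafers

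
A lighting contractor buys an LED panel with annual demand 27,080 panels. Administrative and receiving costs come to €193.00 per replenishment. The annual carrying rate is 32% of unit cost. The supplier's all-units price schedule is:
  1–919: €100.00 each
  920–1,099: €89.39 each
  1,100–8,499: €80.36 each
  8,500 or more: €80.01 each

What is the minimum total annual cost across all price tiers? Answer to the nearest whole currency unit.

TC* ≈ €2,195,043

Holding cost per unit per year at price C is H = 0.32·C.
For each price level, check whether its EOQ is feasible; otherwise the best quantity at that price is the breakpoint.
EOQ at €100.00 = 571.5 (feasible in tier 1): TC = 27,080×€100.00 + (27,080/571.5)×193 + (571.5/2)×0.32×€100.00 = €2,726,289.13.
EOQ at €89.39 = 604.5 < 920, so use break Q=920: TC = 27,080×€89.39 + (27,080/920.0)×193 + (920.0/2)×0.32×€89.39 = €2,439,520.32.
EOQ at €80.36 = 637.6 < 1100, so use break Q=1100: TC = 27,080×€80.36 + (27,080/1100.0)×193 + (1100.0/2)×0.32×€80.36 = €2,195,043.47.
EOQ at €80.01 = 639.0 < 8500, so use break Q=8500: TC = 27,080×€80.01 + (27,080/8500.0)×193 + (8500.0/2)×0.32×€80.01 = €2,276,099.28.
Lowest total cost among the candidates is at Q = 1100.0.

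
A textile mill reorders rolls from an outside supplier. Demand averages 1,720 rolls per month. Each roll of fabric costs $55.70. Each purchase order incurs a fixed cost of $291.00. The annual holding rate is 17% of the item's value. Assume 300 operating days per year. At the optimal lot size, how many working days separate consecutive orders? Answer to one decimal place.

Annual demand D = 1,720 × 12 = 20,640.
Holding cost H = 0.17 × $55.70 = $9.4690 per unit per year.
Q* = √(2DS/H) = √(2 × 20,640 × 291 / 9.469) ≈ 1126.33.
Cycle time = Q*/D × 300 = 1126.33 / 20,640 × 300 ≈ 16.371 days.

T ≈ 16.4 days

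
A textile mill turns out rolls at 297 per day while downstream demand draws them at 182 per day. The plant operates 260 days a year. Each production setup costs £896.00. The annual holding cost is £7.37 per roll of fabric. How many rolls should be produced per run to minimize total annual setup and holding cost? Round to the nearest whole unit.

Annual demand D = 182 × 260 = 47,320.
Production build-up factor (1 − d/p) = 1 − 182/297 = 0.3872.
Q* = √(2DS / (H(1 − d/p))) = √(2 × 47,320 × 896 / (7.37 × 0.3872)).
= √(84,797,440 / 2.8537) ≈ 5451.135.

Q* ≈ 5,451 rolls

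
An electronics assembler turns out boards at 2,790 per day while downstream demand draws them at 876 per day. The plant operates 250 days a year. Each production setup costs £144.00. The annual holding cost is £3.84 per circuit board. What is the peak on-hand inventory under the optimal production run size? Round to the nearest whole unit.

I_max ≈ 3,357 boards

Annual demand D = 876 × 250 = 219,000.
Production build-up factor (1 − d/p) = 1 − 876/2,790 = 0.6860.
Q* = √(2DS / (H(1 − d/p))) = √(2 × 219,000 × 144 / (3.84 × 0.6860)).
= √(63,072,000 / 2.6343) ≈ 4893.097.
Maximum inventory = Q*(1 − d/p) = 4893.097 × 0.6860 ≈ 3356.770.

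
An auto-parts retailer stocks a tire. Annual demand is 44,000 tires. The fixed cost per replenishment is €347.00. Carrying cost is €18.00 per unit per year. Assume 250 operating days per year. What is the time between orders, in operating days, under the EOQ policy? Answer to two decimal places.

T ≈ 7.40 days

Q* = √(2DS/H) = √(2 × 44,000 × 347 / 18) ≈ 1302.48.
Cycle time = Q*/D × 250 = 1302.48 / 44,000 × 250 ≈ 7.400 days.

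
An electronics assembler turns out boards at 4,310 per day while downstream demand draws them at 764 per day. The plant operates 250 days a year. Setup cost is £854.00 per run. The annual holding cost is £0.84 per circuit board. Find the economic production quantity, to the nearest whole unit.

Q* ≈ 21,727 boards

Annual demand D = 764 × 250 = 191,000.
Production build-up factor (1 − d/p) = 1 − 764/4,310 = 0.8227.
Q* = √(2DS / (H(1 − d/p))) = √(2 × 191,000 × 854 / (0.84 × 0.8227)).
= √(326,228,000 / 0.6911) ≈ 21726.524.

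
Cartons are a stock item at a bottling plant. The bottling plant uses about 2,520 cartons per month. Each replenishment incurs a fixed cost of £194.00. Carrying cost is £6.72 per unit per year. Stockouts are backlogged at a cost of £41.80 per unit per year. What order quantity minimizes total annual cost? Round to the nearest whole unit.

Annual demand D = 2,520 × 12 = 30,240.
With planned backorders, Q* = √(2DS/H) · √((H+B)/B).
√(2DS/H) = √(2 × 30,240 × 194 / 6.72) = 1321.363.
√((H+B)/B) = √((6.72+41.8)/41.8) = 1.0774.
Q* ≈ 1423.621.

Q* ≈ 1,424 cartons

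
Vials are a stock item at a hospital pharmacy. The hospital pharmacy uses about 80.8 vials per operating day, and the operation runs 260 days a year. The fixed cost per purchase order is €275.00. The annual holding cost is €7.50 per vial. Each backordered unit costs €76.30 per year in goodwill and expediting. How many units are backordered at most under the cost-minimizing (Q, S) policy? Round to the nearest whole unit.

Annual demand D = 80.8 × 260 = 21,008.
With planned backorders, Q* = √(2DS/H) · √((H+B)/B).
√(2DS/H) = √(2 × 21,008 × 275 / 7.5) = 1241.204.
√((H+B)/B) = √((7.5+76.3)/76.3) = 1.0480.
Q* ≈ 1300.777.
S* = Q* · H/(H+B) = 1300.777 × 7.5/83.8 ≈ 116.418.

S* ≈ 116 vials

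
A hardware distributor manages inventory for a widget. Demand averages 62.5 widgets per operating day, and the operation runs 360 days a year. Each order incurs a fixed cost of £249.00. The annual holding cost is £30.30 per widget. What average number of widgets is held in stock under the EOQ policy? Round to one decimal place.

Average inventory ≈ 304.1 widgets

Annual demand D = 62.5 × 360 = 22,500.
Q* = √(2DS/H) = √(2 × 22,500 × 249 / 30.3) ≈ 608.11.
Average inventory = Q*/2 ≈ 608.11 / 2 = 304.057.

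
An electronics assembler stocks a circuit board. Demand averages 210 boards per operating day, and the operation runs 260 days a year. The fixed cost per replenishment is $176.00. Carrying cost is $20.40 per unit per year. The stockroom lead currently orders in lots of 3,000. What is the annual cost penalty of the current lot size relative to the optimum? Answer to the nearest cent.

Annual demand D = 210 × 260 = 54,600.
EOQ = √(2DS/H) = √(2 × 54,600 × 176 / 20.4) ≈ 970.63.
Cost at Q* = (D/Q*)S + (Q*/2)H = √(2DSH) ≈ $19,800.80.
Cost at Q = 3,000: (54,600/3,000)×176 + (3,000/2)×20.4 = $3,203.20 + $30,600.00 = $33,803.20.
Excess = $33,803.20 − $19,800.80 = $14,002.40.

Extra cost ≈ $14,002.40 per year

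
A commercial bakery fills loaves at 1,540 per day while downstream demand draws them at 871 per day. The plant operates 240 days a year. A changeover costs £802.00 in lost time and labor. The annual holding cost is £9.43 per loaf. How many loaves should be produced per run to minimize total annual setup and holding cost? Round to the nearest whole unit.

Q* ≈ 9,047 loaves

Annual demand D = 871 × 240 = 209,040.
Production build-up factor (1 − d/p) = 1 − 871/1,540 = 0.4344.
Q* = √(2DS / (H(1 − d/p))) = √(2 × 209,040 × 802 / (9.43 × 0.4344)).
= √(335,300,160 / 4.0965) ≈ 9047.078.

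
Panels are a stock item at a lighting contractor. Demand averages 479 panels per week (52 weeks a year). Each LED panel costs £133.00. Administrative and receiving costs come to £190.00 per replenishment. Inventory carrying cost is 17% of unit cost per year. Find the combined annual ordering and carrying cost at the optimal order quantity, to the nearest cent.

TC* ≈ £14,628.89

Annual demand D = 479 × 52 = 24,908.
Holding cost H = 0.17 × £133.00 = £22.6100 per unit per year.
EOQ = √(2DS/H) = √(2 × 24,908 × 190 / 22.61) ≈ 647.01.
At the optimum the two cost components are equal, so total cost = 2·(Q*/2)H = Q*·H.
Minimum total = √(2DSH) = √(2 × 24,908 × 190 × 22.61) ≈ 14628.895.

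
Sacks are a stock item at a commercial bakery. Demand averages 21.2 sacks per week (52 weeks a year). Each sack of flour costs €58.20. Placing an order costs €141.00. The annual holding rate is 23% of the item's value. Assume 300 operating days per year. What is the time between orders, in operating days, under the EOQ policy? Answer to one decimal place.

Annual demand D = 21.2 × 52 = 1,102.4.
Holding cost H = 0.23 × €58.20 = €13.3860 per unit per year.
The optimal lot size = √(2DS/H) = √(2 × 1,102.4 × 141 / 13.386) ≈ 152.39.
Cycle time = Q*/D × 300 = 152.39 / 1,102.4 × 300 ≈ 41.472 days.

T ≈ 41.5 days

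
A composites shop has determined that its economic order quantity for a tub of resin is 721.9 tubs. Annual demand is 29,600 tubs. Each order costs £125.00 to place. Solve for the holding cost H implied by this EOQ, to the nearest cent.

H ≈ £14.20

Squaring Q* = √(2DS/H) gives Q*² = 2DS/H.
From Q* = √(2DS/H): H = 2DS / Q*² = 2 × 29,600 × 125 / 721.9² = 14.1996.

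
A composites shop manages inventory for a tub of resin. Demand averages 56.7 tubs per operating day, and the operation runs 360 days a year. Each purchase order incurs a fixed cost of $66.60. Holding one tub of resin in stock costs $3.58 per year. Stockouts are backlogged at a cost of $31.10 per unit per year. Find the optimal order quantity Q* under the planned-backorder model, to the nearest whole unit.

Q* ≈ 920 tubs

Annual demand D = 56.7 × 360 = 20,412.
With planned backorders, Q* = √(2DS/H) · √((H+B)/B).
√(2DS/H) = √(2 × 20,412 × 66.6 / 3.58) = 871.472.
√((H+B)/B) = √((3.58+31.1)/31.1) = 1.0560.
Q* ≈ 920.265.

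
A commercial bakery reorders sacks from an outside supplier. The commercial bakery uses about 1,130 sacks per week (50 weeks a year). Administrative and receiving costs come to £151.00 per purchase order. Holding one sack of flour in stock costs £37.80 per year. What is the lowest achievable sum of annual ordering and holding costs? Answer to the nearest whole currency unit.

TC* ≈ £25,396

Annual demand D = 1,130 × 50 = 56,500.
The optimal lot size = √(2DS/H) = √(2 × 56,500 × 151 / 37.8) ≈ 671.86.
At the optimum the two cost components are equal, so total cost = 2·(Q*/2)H = Q*·H.
Minimum total = √(2DSH) = √(2 × 56,500 × 151 × 37.8) ≈ 25396.484.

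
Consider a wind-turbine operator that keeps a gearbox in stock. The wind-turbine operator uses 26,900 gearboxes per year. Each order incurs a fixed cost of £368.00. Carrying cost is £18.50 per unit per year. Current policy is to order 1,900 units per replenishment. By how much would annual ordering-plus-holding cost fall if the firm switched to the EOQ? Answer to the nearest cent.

Extra cost ≈ £3,646.91 per year

EOQ = √(2DS/H) = √(2 × 26,900 × 368 / 18.5) ≈ 1034.50.
Cost at Q* = (D/Q*)S + (Q*/2)H = √(2DSH) ≈ £19,138.19.
Cost at Q = 1,900: (26,900/1,900)×368 + (1,900/2)×18.5 = £5,210.11 + £17,575.00 = £22,785.11.
Excess = £22,785.11 − £19,138.19 = £3,646.91.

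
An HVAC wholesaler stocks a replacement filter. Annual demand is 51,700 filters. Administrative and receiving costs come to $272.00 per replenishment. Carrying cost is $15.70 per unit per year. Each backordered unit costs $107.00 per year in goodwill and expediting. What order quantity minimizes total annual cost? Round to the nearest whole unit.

Q* ≈ 1,433 filters

With planned backorders, Q* = √(2DS/H) · √((H+B)/B).
√(2DS/H) = √(2 × 51,700 × 272 / 15.7) = 1338.428.
√((H+B)/B) = √((15.7+107)/107) = 1.0709.
Q* ≈ 1433.261.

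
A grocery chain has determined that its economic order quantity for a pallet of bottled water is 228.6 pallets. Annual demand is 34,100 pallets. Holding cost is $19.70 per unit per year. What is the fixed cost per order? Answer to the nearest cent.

S ≈ $15.10

Squaring Q* = √(2DS/H) gives Q*² = 2DS/H.
From Q* = √(2DS/H): S = Q*²H / (2D) = 228.6² × 19.7 / (2 × 34,100) = 15.0950.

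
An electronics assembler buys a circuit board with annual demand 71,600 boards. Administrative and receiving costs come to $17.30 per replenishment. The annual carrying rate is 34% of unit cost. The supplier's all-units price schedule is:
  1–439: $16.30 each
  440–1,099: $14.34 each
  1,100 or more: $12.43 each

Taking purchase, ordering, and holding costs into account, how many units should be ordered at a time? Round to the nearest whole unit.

Holding cost per unit per year at price C is H = 0.34·C.
Evaluate total cost at each tier's feasible EOQ or, if the EOQ is below the tier, at the tier's minimum quantity.
Tier 1 ($16.30): EOQ = 668.6 exceeds tier's upper bound 439, so this tier is dominated.
EOQ at $14.34 = 712.8 (feasible in tier 2): TC = 71,600×$14.34 + (71,600/712.8)×17.3 + (712.8/2)×0.34×$14.34 = $1,030,219.43.
EOQ at $12.43 = 765.6 < 1100, so use break Q=1100: TC = 71,600×$12.43 + (71,600/1100.0)×17.3 + (1100.0/2)×0.34×$12.43 = $893,438.48.
Lowest total cost is $893,438.48 at Q = 1100.0.

Q* ≈ 1,100 boards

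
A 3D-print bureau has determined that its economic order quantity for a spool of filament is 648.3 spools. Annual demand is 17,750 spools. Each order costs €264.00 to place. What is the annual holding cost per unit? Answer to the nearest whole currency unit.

H ≈ €22

The basic EOQ model gives Q* = √(2DS/H); rearrange for the unknown.
From Q* = √(2DS/H): H = 2DS / Q*² = 2 × 17,750 × 264 / 648.3² = 22.2987.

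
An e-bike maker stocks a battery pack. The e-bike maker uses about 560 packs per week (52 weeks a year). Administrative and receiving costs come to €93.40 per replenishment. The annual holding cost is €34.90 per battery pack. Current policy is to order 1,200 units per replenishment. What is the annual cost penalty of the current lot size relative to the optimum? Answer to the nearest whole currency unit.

Extra cost ≈ €9,428 per year

Annual demand D = 560 × 52 = 29,120.
EOQ = √(2DS/H) = √(2 × 29,120 × 93.4 / 34.9) ≈ 394.79.
Cost at Q* = (D/Q*)S + (Q*/2)H = √(2DSH) ≈ €13,778.34.
Cost at Q = 1,200: (29,120/1,200)×93.4 + (1,200/2)×34.9 = €2,266.51 + €20,940.00 = €23,206.51.
Excess = €23,206.51 − €13,778.34 = €9,428.17.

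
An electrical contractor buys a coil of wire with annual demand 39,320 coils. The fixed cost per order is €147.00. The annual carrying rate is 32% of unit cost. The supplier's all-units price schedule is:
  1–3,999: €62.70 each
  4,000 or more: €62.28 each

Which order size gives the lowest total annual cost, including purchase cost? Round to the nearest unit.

Q* ≈ 759 coils

Holding cost per unit per year at price C is H = 0.32·C.
For each price level, check whether its EOQ is feasible; otherwise the best quantity at that price is the breakpoint.
EOQ at €62.70 = 759.1 (feasible in tier 1): TC = 39,320×€62.70 + (39,320/759.1)×147 + (759.1/2)×0.32×€62.70 = €2,480,593.62.
EOQ at €62.28 = 761.6 < 4000, so use break Q=4000: TC = 39,320×€62.28 + (39,320/4000.0)×147 + (4000.0/2)×0.32×€62.28 = €2,490,153.81.
Lowest total cost is €2,480,593.62 at Q = 759.1.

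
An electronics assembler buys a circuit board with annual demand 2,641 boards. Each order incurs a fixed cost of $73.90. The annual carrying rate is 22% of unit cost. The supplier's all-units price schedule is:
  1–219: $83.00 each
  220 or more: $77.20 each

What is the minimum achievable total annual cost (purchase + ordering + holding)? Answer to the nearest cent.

Holding cost per unit per year at price C is H = 0.22·C.
Evaluate total cost at each tier's feasible EOQ or, if the EOQ is below the tier, at the tier's minimum quantity.
EOQ at $83.00 = 146.2 (feasible in tier 1): TC = 2,641×$83.00 + (2,641/146.2)×73.9 + (146.2/2)×0.22×$83.00 = $221,872.76.
EOQ at $77.20 = 151.6 < 220, so use break Q=220: TC = 2,641×$77.20 + (2,641/220.0)×73.9 + (220.0/2)×0.22×$77.20 = $206,640.58.
Lowest total cost among the candidates is at Q = 220.0.

TC* ≈ $206,640.58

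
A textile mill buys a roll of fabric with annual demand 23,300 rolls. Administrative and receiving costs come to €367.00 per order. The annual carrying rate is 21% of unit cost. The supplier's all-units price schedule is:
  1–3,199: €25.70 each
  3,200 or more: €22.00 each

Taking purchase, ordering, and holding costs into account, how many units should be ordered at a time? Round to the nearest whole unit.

Q* ≈ 3,200 rolls

Holding cost per unit per year at price C is H = 0.21·C.
Candidates are each tier's EOQ (if it falls in that tier) and each price-break quantity.
EOQ at €25.70 = 1780.1 (feasible in tier 1): TC = 23,300×€25.70 + (23,300/1780.1)×367 + (1780.1/2)×0.21×€25.70 = €608,417.32.
EOQ at €22.00 = 1924.0 < 3200, so use break Q=3200: TC = 23,300×€22.00 + (23,300/3200.0)×367 + (3200.0/2)×0.21×€22.00 = €522,664.22.
Lowest total cost is €522,664.22 at Q = 3200.0.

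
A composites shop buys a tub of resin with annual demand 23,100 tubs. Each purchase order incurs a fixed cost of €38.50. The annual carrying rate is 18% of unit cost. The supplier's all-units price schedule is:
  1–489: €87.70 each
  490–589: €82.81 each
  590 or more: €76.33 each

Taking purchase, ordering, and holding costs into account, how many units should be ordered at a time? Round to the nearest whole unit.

Q* ≈ 590 tubs

Holding cost per unit per year at price C is H = 0.18·C.
Candidates are each tier's EOQ (if it falls in that tier) and each price-break quantity.
EOQ at €87.70 = 335.7 (feasible in tier 1): TC = 23,100×€87.70 + (23,100/335.7)×38.5 + (335.7/2)×0.18×€87.70 = €2,031,168.92.
EOQ at €82.81 = 345.4 < 490, so use break Q=490: TC = 23,100×€82.81 + (23,100/490.0)×38.5 + (490.0/2)×0.18×€82.81 = €1,918,377.92.
EOQ at €76.33 = 359.8 < 590, so use break Q=590: TC = 23,100×€76.33 + (23,100/590.0)×38.5 + (590.0/2)×0.18×€76.33 = €1,768,783.50.
Lowest total cost is €1,768,783.50 at Q = 590.0.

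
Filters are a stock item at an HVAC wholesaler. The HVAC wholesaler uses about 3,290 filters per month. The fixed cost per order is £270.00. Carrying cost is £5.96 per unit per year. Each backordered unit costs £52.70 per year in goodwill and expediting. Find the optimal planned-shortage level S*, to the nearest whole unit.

Annual demand D = 3,290 × 12 = 39,480.
With planned backorders, Q* = √(2DS/H) · √((H+B)/B).
√(2DS/H) = √(2 × 39,480 × 270 / 5.96) = 1891.308.
√((H+B)/B) = √((5.96+52.7)/52.7) = 1.0550.
Q* ≈ 1995.391.
S* = Q* · H/(H+B) = 1995.391 × 5.96/58.66 ≈ 202.737.

S* ≈ 203 filters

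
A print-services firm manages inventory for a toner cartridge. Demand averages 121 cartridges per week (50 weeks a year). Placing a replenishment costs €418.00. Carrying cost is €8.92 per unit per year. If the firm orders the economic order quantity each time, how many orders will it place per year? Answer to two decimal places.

Annual demand D = 121 × 50 = 6,050.
Q* = √(2DS/H) = √(2 × 6,050 × 418 / 8.92) ≈ 753.01.
Orders per year = D / Q* = 6,050 / 753.01 ≈ 8.034.

N ≈ 8.03 orders per year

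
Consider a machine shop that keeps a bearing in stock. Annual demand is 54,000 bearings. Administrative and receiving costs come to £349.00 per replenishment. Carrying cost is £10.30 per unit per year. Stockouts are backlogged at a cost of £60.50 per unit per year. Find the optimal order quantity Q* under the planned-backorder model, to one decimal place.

With planned backorders, Q* = √(2DS/H) · √((H+B)/B).
√(2DS/H) = √(2 × 54,000 × 349 / 10.3) = 1912.960.
√((H+B)/B) = √((10.3+60.5)/60.5) = 1.0818.
Q* ≈ 2069.402.

Q* ≈ 2,069.4 bearings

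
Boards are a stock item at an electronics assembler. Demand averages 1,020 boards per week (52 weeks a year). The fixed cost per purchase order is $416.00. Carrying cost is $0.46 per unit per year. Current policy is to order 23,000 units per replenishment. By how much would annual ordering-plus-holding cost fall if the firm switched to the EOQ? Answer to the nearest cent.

Annual demand D = 1,020 × 52 = 53,040.
EOQ = √(2DS/H) = √(2 × 53,040 × 416 / 0.46) ≈ 9794.55.
Cost at Q* = (D/Q*)S + (Q*/2)H = √(2DSH) ≈ $4,505.49.
Cost at Q = 23,000: (53,040/23,000)×416 + (23,000/2)×0.46 = $959.33 + $5,290.00 = $6,249.33.
Excess = $6,249.33 − $4,505.49 = $1,743.84.

Extra cost ≈ $1,743.84 per year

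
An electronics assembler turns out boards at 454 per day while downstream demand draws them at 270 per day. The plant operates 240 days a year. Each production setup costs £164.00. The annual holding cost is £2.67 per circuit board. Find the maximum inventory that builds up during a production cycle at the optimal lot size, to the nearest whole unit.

Annual demand D = 270 × 240 = 64,800.
Production build-up factor (1 − d/p) = 1 − 270/454 = 0.4053.
Q* = √(2DS / (H(1 − d/p))) = √(2 × 64,800 × 164 / (2.67 × 0.4053)).
= √(21,254,400 / 1.0821) ≈ 4431.878.
Maximum inventory = Q*(1 − d/p) = 4431.878 × 0.4053 ≈ 1796.180.

I_max ≈ 1,796 boards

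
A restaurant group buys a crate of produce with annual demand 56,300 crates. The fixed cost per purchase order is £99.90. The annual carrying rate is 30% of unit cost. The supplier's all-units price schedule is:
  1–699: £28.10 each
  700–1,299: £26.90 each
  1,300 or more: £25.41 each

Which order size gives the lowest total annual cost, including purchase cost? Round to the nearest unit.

Holding cost per unit per year at price C is H = 0.30·C.
Candidates are each tier's EOQ (if it falls in that tier) and each price-break quantity.
Tier 1 (£28.10): EOQ = 1155.1 exceeds tier's upper bound 699, so this tier is dominated.
EOQ at £26.90 = 1180.6 (feasible in tier 2): TC = 56,300×£26.90 + (56,300/1180.6)×99.9 + (1180.6/2)×0.30×£26.90 = £1,523,997.71.
EOQ at £25.41 = 1214.8 < 1300, so use break Q=1300: TC = 56,300×£25.41 + (56,300/1300.0)×99.9 + (1300.0/2)×0.30×£25.41 = £1,439,864.39.
Lowest total cost is £1,439,864.39 at Q = 1300.0.

Q* ≈ 1,300 crates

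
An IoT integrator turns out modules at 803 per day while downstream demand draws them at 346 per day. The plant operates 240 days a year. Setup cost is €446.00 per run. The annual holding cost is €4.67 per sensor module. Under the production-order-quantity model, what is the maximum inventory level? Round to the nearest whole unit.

I_max ≈ 3,004 modules

Annual demand D = 346 × 240 = 83,040.
Production build-up factor (1 − d/p) = 1 − 346/803 = 0.5691.
Q* = √(2DS / (H(1 − d/p))) = √(2 × 83,040 × 446 / (4.67 × 0.5691)).
= √(74,071,680 / 2.6578) ≈ 5279.190.
Maximum inventory = Q*(1 − d/p) = 5279.190 × 0.5691 ≈ 3004.471.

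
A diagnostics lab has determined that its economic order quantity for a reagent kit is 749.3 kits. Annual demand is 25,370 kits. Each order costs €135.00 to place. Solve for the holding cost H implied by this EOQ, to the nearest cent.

Squaring Q* = √(2DS/H) gives Q*² = 2DS/H.
From Q* = √(2DS/H): H = 2DS / Q*² = 2 × 25,370 × 135 / 749.3² = 12.2004.

H ≈ €12.20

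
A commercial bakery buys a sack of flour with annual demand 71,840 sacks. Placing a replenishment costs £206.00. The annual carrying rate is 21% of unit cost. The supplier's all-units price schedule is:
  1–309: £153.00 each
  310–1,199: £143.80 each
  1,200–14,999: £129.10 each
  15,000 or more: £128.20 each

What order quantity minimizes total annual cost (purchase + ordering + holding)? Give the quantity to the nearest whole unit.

Q* ≈ 1,200 sacks

Holding cost per unit per year at price C is H = 0.21·C.
For each price level, check whether its EOQ is feasible; otherwise the best quantity at that price is the breakpoint.
Tier 1 (£153.00): EOQ = 959.8 exceeds tier's upper bound 309, so this tier is dominated.
EOQ at £143.80 = 990.0 (feasible in tier 2): TC = 71,840×£143.80 + (71,840/990.0)×206 + (990.0/2)×0.21×£143.80 = £10,360,488.54.
EOQ at £129.10 = 1044.9 < 1200, so use break Q=1200: TC = 71,840×£129.10 + (71,840/1200.0)×206 + (1200.0/2)×0.21×£129.10 = £9,303,143.13.
EOQ at £128.20 = 1048.5 < 15000, so use break Q=15000: TC = 71,840×£128.20 + (71,840/15000.0)×206 + (15000.0/2)×0.21×£128.20 = £9,412,789.60.
Lowest total cost is £9,303,143.13 at Q = 1200.0.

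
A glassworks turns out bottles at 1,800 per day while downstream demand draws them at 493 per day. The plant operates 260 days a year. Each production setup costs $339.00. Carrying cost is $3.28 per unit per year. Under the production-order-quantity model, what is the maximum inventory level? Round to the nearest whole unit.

Annual demand D = 493 × 260 = 128,180.
Production build-up factor (1 − d/p) = 1 − 493/1,800 = 0.7261.
Q* = √(2DS / (H(1 − d/p))) = √(2 × 128,180 × 339 / (3.28 × 0.7261)).
= √(86,906,040 / 2.3816) ≈ 6040.690.
Maximum inventory = Q*(1 − d/p) = 6040.690 × 0.7261 ≈ 4386.212.

I_max ≈ 4,386 bottles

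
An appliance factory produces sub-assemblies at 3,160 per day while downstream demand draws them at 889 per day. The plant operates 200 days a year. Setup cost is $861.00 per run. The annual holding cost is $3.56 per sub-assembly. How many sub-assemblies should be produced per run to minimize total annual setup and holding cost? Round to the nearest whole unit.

Q* ≈ 10,939 sub-assemblies

Annual demand D = 889 × 200 = 177,800.
Production build-up factor (1 − d/p) = 1 − 889/3,160 = 0.7187.
Q* = √(2DS / (H(1 − d/p))) = √(2 × 177,800 × 861 / (3.56 × 0.7187)).
= √(306,171,600 / 2.5585) ≈ 10939.373.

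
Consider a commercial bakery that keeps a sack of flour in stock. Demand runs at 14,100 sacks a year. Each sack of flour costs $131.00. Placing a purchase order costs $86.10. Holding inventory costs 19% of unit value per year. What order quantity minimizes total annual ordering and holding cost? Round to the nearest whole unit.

Holding cost H = 0.19 × $131.00 = $24.8900 per unit per year.
EOQ = √(2DS / H) = √(2 × 14,100 × 86.1 / 24.89).
= √(2,428,020 / 24.89) = √97,550.0201 ≈ 312.330.

Q* ≈ 312 sacks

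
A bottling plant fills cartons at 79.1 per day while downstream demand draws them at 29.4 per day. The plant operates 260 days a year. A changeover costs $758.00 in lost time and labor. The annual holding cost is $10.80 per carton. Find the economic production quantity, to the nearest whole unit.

Annual demand D = 29.4 × 260 = 7,644.
Production build-up factor (1 − d/p) = 1 − 29.4/79.1 = 0.6283.
Q* = √(2DS / (H(1 − d/p))) = √(2 × 7,644 × 758 / (10.8 × 0.6283)).
= √(11,588,304 / 6.7858) ≈ 1306.797.

Q* ≈ 1,307 cartons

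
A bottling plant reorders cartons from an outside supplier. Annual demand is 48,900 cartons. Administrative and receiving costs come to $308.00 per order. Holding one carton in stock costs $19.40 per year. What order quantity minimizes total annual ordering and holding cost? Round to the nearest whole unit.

Q* ≈ 1,246 cartons

EOQ = √(2DS / H) = √(2 × 48,900 × 308 / 19.4).
= √(30,122,400 / 19.4) = √1,552,701.0309 ≈ 1246.074.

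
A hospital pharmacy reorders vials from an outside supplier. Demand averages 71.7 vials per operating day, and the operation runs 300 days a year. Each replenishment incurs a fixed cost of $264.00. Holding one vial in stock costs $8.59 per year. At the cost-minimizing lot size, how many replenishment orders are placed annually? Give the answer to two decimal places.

Annual demand D = 71.7 × 300 = 21,510.
EOQ = √(2DS/H) = √(2 × 21,510 × 264 / 8.59) ≈ 1149.85.
Orders per year = D / Q* = 21,510 / 1149.85 ≈ 18.707.

N ≈ 18.71 orders per year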